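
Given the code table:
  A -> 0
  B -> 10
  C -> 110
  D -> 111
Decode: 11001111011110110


Decoding:
110 -> C
0 -> A
111 -> D
10 -> B
111 -> D
10 -> B
110 -> C


Result: CADBDBC


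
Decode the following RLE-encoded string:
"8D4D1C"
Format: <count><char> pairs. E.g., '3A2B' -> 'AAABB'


Expanding each <count><char> pair:
  8D -> 'DDDDDDDD'
  4D -> 'DDDD'
  1C -> 'C'

Decoded = DDDDDDDDDDDDC


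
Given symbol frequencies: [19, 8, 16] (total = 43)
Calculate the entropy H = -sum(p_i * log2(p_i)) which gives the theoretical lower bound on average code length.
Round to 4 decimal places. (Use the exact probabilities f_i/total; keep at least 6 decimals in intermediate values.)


Per-symbol terms -p_i * log2(p_i) with p_i = f_i/43:
  p = 19/43 = 0.441860: log2(p) = -1.178337, -p*log2(p) = 0.520661
  p = 8/43 = 0.186047: log2(p) = -2.426265, -p*log2(p) = 0.451398
  p = 16/43 = 0.372093: log2(p) = -1.426265, -p*log2(p) = 0.530703
H = 0.520661 + 0.451398 + 0.530703 = 1.502762

H = 1.5028 bits/symbol


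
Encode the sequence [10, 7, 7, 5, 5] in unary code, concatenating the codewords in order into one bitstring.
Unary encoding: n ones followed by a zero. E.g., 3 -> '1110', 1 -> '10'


Encode each number as n ones followed by a terminating 0:
  10 -> 11111111110 (11 bits)
  7 -> 11111110 (8 bits)
  7 -> 11111110 (8 bits)
  5 -> 111110 (6 bits)
  5 -> 111110 (6 bits)
Total length = 11 + 8 + 8 + 6 + 6 = 39 bits.

Unary([10, 7, 7, 5, 5]) = 111111111101111111011111110111110111110 (39 bits)


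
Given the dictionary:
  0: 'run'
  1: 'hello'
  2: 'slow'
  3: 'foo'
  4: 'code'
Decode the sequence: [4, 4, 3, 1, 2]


Look up each index in the dictionary:
  4 -> 'code'
  4 -> 'code'
  3 -> 'foo'
  1 -> 'hello'
  2 -> 'slow'

Decoded: "code code foo hello slow"


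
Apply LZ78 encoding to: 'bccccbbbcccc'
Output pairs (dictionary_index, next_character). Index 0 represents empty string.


LZ78 encoding steps:
Dictionary: {0: ''}
Step 1: w='' (idx 0), next='b' -> output (0, 'b'), add 'b' as idx 1
Step 2: w='' (idx 0), next='c' -> output (0, 'c'), add 'c' as idx 2
Step 3: w='c' (idx 2), next='c' -> output (2, 'c'), add 'cc' as idx 3
Step 4: w='c' (idx 2), next='b' -> output (2, 'b'), add 'cb' as idx 4
Step 5: w='b' (idx 1), next='b' -> output (1, 'b'), add 'bb' as idx 5
Step 6: w='cc' (idx 3), next='c' -> output (3, 'c'), add 'ccc' as idx 6
Step 7: w='c' (idx 2), end of input -> output (2, '')


Encoded: [(0, 'b'), (0, 'c'), (2, 'c'), (2, 'b'), (1, 'b'), (3, 'c'), (2, '')]


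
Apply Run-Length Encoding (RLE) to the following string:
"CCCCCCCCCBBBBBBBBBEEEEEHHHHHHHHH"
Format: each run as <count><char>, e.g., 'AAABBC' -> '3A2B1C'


Scanning runs left to right:
  i=0: run of 'C' x 9 -> '9C'
  i=9: run of 'B' x 9 -> '9B'
  i=18: run of 'E' x 5 -> '5E'
  i=23: run of 'H' x 9 -> '9H'

RLE = 9C9B5E9H


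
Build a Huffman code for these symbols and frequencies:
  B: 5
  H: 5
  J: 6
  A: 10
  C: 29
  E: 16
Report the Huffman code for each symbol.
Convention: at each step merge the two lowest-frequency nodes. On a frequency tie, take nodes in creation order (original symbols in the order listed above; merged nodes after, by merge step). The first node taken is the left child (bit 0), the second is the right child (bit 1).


Huffman tree construction:
Step 1: Merge B(5) + H(5) = 10
Step 2: Merge J(6) + A(10) = 16
Step 3: Merge (B+H)(10) + E(16) = 26
Step 4: Merge (J+A)(16) + ((B+H)+E)(26) = 42
Step 5: Merge C(29) + ((J+A)+((B+H)+E))(42) = 71
Read each symbol's code off the tree from the root (left child = 0, right child = 1).

Codes:
  B: 1100 (length 4)
  H: 1101 (length 4)
  J: 100 (length 3)
  A: 101 (length 3)
  C: 0 (length 1)
  E: 111 (length 3)
Average code length: 165/71 = 2.3239 bits/symbol


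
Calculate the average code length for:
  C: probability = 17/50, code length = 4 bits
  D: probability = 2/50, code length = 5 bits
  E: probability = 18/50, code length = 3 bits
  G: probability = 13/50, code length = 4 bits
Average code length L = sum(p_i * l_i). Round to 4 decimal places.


Weighted contributions p_i * l_i:
  C: (17/50) * 4 = 68/50
  D: (2/50) * 5 = 10/50
  E: (18/50) * 3 = 54/50
  G: (13/50) * 4 = 52/50
Sum = (68 + 10 + 54 + 52)/50 = 184/50

L = 184/50 = 3.6800 bits/symbol


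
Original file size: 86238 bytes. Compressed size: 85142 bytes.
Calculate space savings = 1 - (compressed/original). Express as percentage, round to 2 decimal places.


ratio = compressed/original = 85142/86238 = 0.987291
savings = 1 - ratio = 1 - 0.987291 = 0.012709
as a percentage: 0.012709 * 100 = 1.27%

Space savings = 1 - 85142/86238 = 1.27%


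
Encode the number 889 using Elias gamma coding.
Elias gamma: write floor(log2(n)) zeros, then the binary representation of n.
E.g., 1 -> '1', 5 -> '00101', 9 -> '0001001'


num_bits = floor(log2(889)) + 1 = 10
leading_zeros = num_bits - 1 = 9
binary(889) = 1101111001

Elias gamma(889) = '000000000' + '1101111001' = 0000000001101111001 (19 bits)


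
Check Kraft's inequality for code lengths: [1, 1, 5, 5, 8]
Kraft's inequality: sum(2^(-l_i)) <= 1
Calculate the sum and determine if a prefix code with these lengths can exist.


Sum = 2^(-1) + 2^(-1) + 2^(-5) + 2^(-5) + 2^(-8)
    = 0.5 + 0.5 + 0.03125 + 0.03125 + 0.00390625
    = 273/256 = 1.06640625
Since 1.06640625 > 1, Kraft's inequality is NOT satisfied.
A prefix code with these lengths CANNOT exist.

Kraft sum = 1.06640625. Not satisfied.


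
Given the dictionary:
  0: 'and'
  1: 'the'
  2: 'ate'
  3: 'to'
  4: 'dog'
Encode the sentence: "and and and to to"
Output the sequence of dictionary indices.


Look up each word in the dictionary:
  'and' -> 0
  'and' -> 0
  'and' -> 0
  'to' -> 3
  'to' -> 3

Encoded: [0, 0, 0, 3, 3]


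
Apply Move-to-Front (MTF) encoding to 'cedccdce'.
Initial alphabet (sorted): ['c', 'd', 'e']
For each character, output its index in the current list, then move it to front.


MTF encoding:
'c': index 0 in ['c', 'd', 'e'] -> ['c', 'd', 'e']
'e': index 2 in ['c', 'd', 'e'] -> ['e', 'c', 'd']
'd': index 2 in ['e', 'c', 'd'] -> ['d', 'e', 'c']
'c': index 2 in ['d', 'e', 'c'] -> ['c', 'd', 'e']
'c': index 0 in ['c', 'd', 'e'] -> ['c', 'd', 'e']
'd': index 1 in ['c', 'd', 'e'] -> ['d', 'c', 'e']
'c': index 1 in ['d', 'c', 'e'] -> ['c', 'd', 'e']
'e': index 2 in ['c', 'd', 'e'] -> ['e', 'c', 'd']


Output: [0, 2, 2, 2, 0, 1, 1, 2]


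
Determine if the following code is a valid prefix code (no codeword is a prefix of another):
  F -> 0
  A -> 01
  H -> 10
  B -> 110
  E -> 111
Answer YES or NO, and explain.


Checking each pair (does one codeword prefix another?):
  F='0' vs A='01': prefix -- VIOLATION

NO -- this is NOT a valid prefix code. F (0) is a prefix of A (01).


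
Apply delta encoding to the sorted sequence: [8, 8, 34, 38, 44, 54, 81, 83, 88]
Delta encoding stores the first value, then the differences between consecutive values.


First value: 8
Deltas:
  8 - 8 = 0
  34 - 8 = 26
  38 - 34 = 4
  44 - 38 = 6
  54 - 44 = 10
  81 - 54 = 27
  83 - 81 = 2
  88 - 83 = 5


Delta encoded: [8, 0, 26, 4, 6, 10, 27, 2, 5]


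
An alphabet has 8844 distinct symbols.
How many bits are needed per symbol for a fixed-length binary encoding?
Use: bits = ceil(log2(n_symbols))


log2(8844) = 13.1105
Bracket: 2^13 = 8192 < 8844 <= 2^14 = 16384
So ceil(log2(8844)) = 14

bits = ceil(log2(8844)) = ceil(13.1105) = 14 bits


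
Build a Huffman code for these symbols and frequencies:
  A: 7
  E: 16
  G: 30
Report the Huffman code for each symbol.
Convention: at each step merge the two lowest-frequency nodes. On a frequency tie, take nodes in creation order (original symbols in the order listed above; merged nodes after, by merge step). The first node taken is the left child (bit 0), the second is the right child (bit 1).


Huffman tree construction:
Step 1: Merge A(7) + E(16) = 23
Step 2: Merge (A+E)(23) + G(30) = 53
Read each symbol's code off the tree from the root (left child = 0, right child = 1).

Codes:
  A: 00 (length 2)
  E: 01 (length 2)
  G: 1 (length 1)
Average code length: 76/53 = 1.4340 bits/symbol


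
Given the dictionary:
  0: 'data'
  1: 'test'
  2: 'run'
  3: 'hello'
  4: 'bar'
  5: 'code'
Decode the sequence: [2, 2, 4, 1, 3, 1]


Look up each index in the dictionary:
  2 -> 'run'
  2 -> 'run'
  4 -> 'bar'
  1 -> 'test'
  3 -> 'hello'
  1 -> 'test'

Decoded: "run run bar test hello test"


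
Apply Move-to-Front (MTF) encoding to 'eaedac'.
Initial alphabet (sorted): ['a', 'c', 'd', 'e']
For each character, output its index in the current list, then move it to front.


MTF encoding:
'e': index 3 in ['a', 'c', 'd', 'e'] -> ['e', 'a', 'c', 'd']
'a': index 1 in ['e', 'a', 'c', 'd'] -> ['a', 'e', 'c', 'd']
'e': index 1 in ['a', 'e', 'c', 'd'] -> ['e', 'a', 'c', 'd']
'd': index 3 in ['e', 'a', 'c', 'd'] -> ['d', 'e', 'a', 'c']
'a': index 2 in ['d', 'e', 'a', 'c'] -> ['a', 'd', 'e', 'c']
'c': index 3 in ['a', 'd', 'e', 'c'] -> ['c', 'a', 'd', 'e']


Output: [3, 1, 1, 3, 2, 3]


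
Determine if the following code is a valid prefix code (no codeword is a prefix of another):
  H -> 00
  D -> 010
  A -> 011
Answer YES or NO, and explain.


Checking each pair (does one codeword prefix another?):
  H='00' vs D='010': no prefix
  H='00' vs A='011': no prefix
  D='010' vs H='00': no prefix
  D='010' vs A='011': no prefix
  A='011' vs H='00': no prefix
  A='011' vs D='010': no prefix
No violation found over all pairs.

YES -- this is a valid prefix code. No codeword is a prefix of any other codeword.


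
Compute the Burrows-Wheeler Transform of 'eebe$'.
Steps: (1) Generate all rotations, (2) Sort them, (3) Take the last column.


Rotations (sorted):
  0: $eebe -> last char: e
  1: be$ee -> last char: e
  2: e$eeb -> last char: b
  3: ebe$e -> last char: e
  4: eebe$ -> last char: $


BWT = eebe$


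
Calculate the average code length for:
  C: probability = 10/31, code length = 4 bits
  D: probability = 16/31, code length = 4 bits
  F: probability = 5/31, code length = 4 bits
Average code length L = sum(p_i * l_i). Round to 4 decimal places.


Weighted contributions p_i * l_i:
  C: (10/31) * 4 = 40/31
  D: (16/31) * 4 = 64/31
  F: (5/31) * 4 = 20/31
Sum = (40 + 64 + 20)/31 = 124/31

L = 124/31 = 4.0000 bits/symbol


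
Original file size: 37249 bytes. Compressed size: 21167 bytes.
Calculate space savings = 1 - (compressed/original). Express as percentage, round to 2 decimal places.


ratio = compressed/original = 21167/37249 = 0.568257
savings = 1 - ratio = 1 - 0.568257 = 0.431743
as a percentage: 0.431743 * 100 = 43.17%

Space savings = 1 - 21167/37249 = 43.17%


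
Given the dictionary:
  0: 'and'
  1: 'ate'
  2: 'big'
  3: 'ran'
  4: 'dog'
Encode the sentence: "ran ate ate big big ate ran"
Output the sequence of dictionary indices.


Look up each word in the dictionary:
  'ran' -> 3
  'ate' -> 1
  'ate' -> 1
  'big' -> 2
  'big' -> 2
  'ate' -> 1
  'ran' -> 3

Encoded: [3, 1, 1, 2, 2, 1, 3]


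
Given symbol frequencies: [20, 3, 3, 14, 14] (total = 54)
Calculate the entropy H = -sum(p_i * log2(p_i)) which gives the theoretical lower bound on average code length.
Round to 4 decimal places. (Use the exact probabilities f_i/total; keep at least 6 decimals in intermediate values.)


Per-symbol terms -p_i * log2(p_i) with p_i = f_i/54:
  p = 20/54 = 0.370370: log2(p) = -1.432959, -p*log2(p) = 0.530726
  p = 3/54 = 0.055556: log2(p) = -4.169925, -p*log2(p) = 0.231663
  p = 3/54 = 0.055556: log2(p) = -4.169925, -p*log2(p) = 0.231663
  p = 14/54 = 0.259259: log2(p) = -1.947533, -p*log2(p) = 0.504916
  p = 14/54 = 0.259259: log2(p) = -1.947533, -p*log2(p) = 0.504916
H = 0.530726 + 0.231663 + 0.231663 + 0.504916 + 0.504916 = 2.003884

H = 2.0039 bits/symbol


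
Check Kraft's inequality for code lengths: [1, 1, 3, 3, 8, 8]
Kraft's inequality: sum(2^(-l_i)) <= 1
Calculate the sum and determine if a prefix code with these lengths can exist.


Sum = 2^(-1) + 2^(-1) + 2^(-3) + 2^(-3) + 2^(-8) + 2^(-8)
    = 0.5 + 0.5 + 0.125 + 0.125 + 0.00390625 + 0.00390625
    = 322/256 = 1.2578125
Since 1.2578125 > 1, Kraft's inequality is NOT satisfied.
A prefix code with these lengths CANNOT exist.

Kraft sum = 1.2578125. Not satisfied.


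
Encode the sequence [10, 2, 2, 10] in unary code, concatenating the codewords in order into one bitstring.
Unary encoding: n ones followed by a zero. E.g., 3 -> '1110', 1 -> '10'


Encode each number as n ones followed by a terminating 0:
  10 -> 11111111110 (11 bits)
  2 -> 110 (3 bits)
  2 -> 110 (3 bits)
  10 -> 11111111110 (11 bits)
Total length = 11 + 3 + 3 + 11 = 28 bits.

Unary([10, 2, 2, 10]) = 1111111111011011011111111110 (28 bits)


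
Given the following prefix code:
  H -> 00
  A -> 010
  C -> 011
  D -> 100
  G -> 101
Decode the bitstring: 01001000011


Decoding step by step:
Bits 010 -> A
Bits 010 -> A
Bits 00 -> H
Bits 011 -> C


Decoded message: AAHC


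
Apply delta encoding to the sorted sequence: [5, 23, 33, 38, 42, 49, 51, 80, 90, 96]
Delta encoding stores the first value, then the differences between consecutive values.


First value: 5
Deltas:
  23 - 5 = 18
  33 - 23 = 10
  38 - 33 = 5
  42 - 38 = 4
  49 - 42 = 7
  51 - 49 = 2
  80 - 51 = 29
  90 - 80 = 10
  96 - 90 = 6


Delta encoded: [5, 18, 10, 5, 4, 7, 2, 29, 10, 6]


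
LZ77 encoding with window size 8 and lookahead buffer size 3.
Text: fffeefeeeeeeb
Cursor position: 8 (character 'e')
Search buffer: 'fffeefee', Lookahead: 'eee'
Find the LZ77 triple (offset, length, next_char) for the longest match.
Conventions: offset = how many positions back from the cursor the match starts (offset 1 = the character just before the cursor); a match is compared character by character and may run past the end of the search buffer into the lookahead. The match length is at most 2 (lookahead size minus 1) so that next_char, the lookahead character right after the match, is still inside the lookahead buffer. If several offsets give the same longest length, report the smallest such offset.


Try each offset into the search buffer:
  offset=1 (pos 7, char 'e'): match length 2
  offset=2 (pos 6, char 'e'): match length 2
  offset=3 (pos 5, char 'f'): match length 0
  offset=4 (pos 4, char 'e'): match length 1
  offset=5 (pos 3, char 'e'): match length 2
  offset=6 (pos 2, char 'f'): match length 0
  offset=7 (pos 1, char 'f'): match length 0
  offset=8 (pos 0, char 'f'): match length 0
Longest match has length 2, found at offsets 1, 2, 5; take the smallest, offset 1.
next_char = character at position 8 + 2 = 10 -> 'e'

Best match: offset=1, length=2 (matching 'ee' starting at position 7)
LZ77 triple: (1, 2, 'e')


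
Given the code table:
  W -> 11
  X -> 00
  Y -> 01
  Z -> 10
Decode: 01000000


Decoding:
01 -> Y
00 -> X
00 -> X
00 -> X


Result: YXXX


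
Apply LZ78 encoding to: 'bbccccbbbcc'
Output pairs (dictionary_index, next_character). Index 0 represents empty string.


LZ78 encoding steps:
Dictionary: {0: ''}
Step 1: w='' (idx 0), next='b' -> output (0, 'b'), add 'b' as idx 1
Step 2: w='b' (idx 1), next='c' -> output (1, 'c'), add 'bc' as idx 2
Step 3: w='' (idx 0), next='c' -> output (0, 'c'), add 'c' as idx 3
Step 4: w='c' (idx 3), next='c' -> output (3, 'c'), add 'cc' as idx 4
Step 5: w='b' (idx 1), next='b' -> output (1, 'b'), add 'bb' as idx 5
Step 6: w='bc' (idx 2), next='c' -> output (2, 'c'), add 'bcc' as idx 6


Encoded: [(0, 'b'), (1, 'c'), (0, 'c'), (3, 'c'), (1, 'b'), (2, 'c')]


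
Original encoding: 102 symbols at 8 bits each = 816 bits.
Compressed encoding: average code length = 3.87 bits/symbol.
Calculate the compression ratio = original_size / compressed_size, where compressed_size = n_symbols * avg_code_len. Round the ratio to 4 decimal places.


original_size = n_symbols * orig_bits = 102 * 8 = 816 bits
compressed_size = n_symbols * avg_code_len = 102 * 3.87 = 394.74 bits
ratio = original_size / compressed_size = 816 / 394.74 = 2.0672

Compression ratio = 2.0672


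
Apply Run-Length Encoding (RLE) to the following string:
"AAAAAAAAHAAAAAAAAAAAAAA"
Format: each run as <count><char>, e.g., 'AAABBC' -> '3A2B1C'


Scanning runs left to right:
  i=0: run of 'A' x 8 -> '8A'
  i=8: run of 'H' x 1 -> '1H'
  i=9: run of 'A' x 14 -> '14A'

RLE = 8A1H14A


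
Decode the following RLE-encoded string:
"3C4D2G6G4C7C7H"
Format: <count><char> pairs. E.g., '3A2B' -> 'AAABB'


Expanding each <count><char> pair:
  3C -> 'CCC'
  4D -> 'DDDD'
  2G -> 'GG'
  6G -> 'GGGGGG'
  4C -> 'CCCC'
  7C -> 'CCCCCCC'
  7H -> 'HHHHHHH'

Decoded = CCCDDDDGGGGGGGGCCCCCCCCCCCHHHHHHH


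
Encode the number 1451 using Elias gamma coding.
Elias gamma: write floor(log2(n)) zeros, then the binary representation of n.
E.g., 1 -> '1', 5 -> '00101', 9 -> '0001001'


num_bits = floor(log2(1451)) + 1 = 11
leading_zeros = num_bits - 1 = 10
binary(1451) = 10110101011

Elias gamma(1451) = '0000000000' + '10110101011' = 000000000010110101011 (21 bits)


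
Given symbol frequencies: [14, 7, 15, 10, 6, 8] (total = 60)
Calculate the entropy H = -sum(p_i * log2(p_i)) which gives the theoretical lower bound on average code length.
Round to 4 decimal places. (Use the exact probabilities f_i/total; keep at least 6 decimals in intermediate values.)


Per-symbol terms -p_i * log2(p_i) with p_i = f_i/60:
  p = 14/60 = 0.233333: log2(p) = -2.099536, -p*log2(p) = 0.489892
  p = 7/60 = 0.116667: log2(p) = -3.099536, -p*log2(p) = 0.361612
  p = 15/60 = 0.250000: log2(p) = -2.000000, -p*log2(p) = 0.500000
  p = 10/60 = 0.166667: log2(p) = -2.584963, -p*log2(p) = 0.430827
  p = 6/60 = 0.100000: log2(p) = -3.321928, -p*log2(p) = 0.332193
  p = 8/60 = 0.133333: log2(p) = -2.906891, -p*log2(p) = 0.387585
H = 0.489892 + 0.361612 + 0.500000 + 0.430827 + 0.332193 + 0.387585 = 2.502109

H = 2.5021 bits/symbol


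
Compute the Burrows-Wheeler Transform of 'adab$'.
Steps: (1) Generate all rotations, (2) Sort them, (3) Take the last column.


Rotations (sorted):
  0: $adab -> last char: b
  1: ab$ad -> last char: d
  2: adab$ -> last char: $
  3: b$ada -> last char: a
  4: dab$a -> last char: a


BWT = bd$aa


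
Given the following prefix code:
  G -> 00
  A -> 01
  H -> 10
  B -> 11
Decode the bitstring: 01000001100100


Decoding step by step:
Bits 01 -> A
Bits 00 -> G
Bits 00 -> G
Bits 01 -> A
Bits 10 -> H
Bits 01 -> A
Bits 00 -> G


Decoded message: AGGAHAG


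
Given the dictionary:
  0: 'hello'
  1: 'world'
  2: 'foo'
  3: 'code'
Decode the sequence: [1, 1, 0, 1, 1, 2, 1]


Look up each index in the dictionary:
  1 -> 'world'
  1 -> 'world'
  0 -> 'hello'
  1 -> 'world'
  1 -> 'world'
  2 -> 'foo'
  1 -> 'world'

Decoded: "world world hello world world foo world"


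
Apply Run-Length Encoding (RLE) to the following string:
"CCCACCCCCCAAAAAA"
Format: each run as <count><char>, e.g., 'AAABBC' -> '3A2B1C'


Scanning runs left to right:
  i=0: run of 'C' x 3 -> '3C'
  i=3: run of 'A' x 1 -> '1A'
  i=4: run of 'C' x 6 -> '6C'
  i=10: run of 'A' x 6 -> '6A'

RLE = 3C1A6C6A


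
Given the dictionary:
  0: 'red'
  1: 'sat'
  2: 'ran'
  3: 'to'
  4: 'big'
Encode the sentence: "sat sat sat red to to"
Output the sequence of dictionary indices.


Look up each word in the dictionary:
  'sat' -> 1
  'sat' -> 1
  'sat' -> 1
  'red' -> 0
  'to' -> 3
  'to' -> 3

Encoded: [1, 1, 1, 0, 3, 3]


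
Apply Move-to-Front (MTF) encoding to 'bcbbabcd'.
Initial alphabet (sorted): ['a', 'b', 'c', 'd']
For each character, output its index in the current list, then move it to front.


MTF encoding:
'b': index 1 in ['a', 'b', 'c', 'd'] -> ['b', 'a', 'c', 'd']
'c': index 2 in ['b', 'a', 'c', 'd'] -> ['c', 'b', 'a', 'd']
'b': index 1 in ['c', 'b', 'a', 'd'] -> ['b', 'c', 'a', 'd']
'b': index 0 in ['b', 'c', 'a', 'd'] -> ['b', 'c', 'a', 'd']
'a': index 2 in ['b', 'c', 'a', 'd'] -> ['a', 'b', 'c', 'd']
'b': index 1 in ['a', 'b', 'c', 'd'] -> ['b', 'a', 'c', 'd']
'c': index 2 in ['b', 'a', 'c', 'd'] -> ['c', 'b', 'a', 'd']
'd': index 3 in ['c', 'b', 'a', 'd'] -> ['d', 'c', 'b', 'a']


Output: [1, 2, 1, 0, 2, 1, 2, 3]


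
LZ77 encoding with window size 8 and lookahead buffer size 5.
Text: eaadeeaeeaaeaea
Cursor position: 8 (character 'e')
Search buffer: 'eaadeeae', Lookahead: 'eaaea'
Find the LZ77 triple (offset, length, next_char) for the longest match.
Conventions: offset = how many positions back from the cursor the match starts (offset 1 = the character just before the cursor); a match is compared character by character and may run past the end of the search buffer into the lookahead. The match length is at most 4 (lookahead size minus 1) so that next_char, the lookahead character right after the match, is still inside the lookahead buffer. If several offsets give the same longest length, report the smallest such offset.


Try each offset into the search buffer:
  offset=1 (pos 7, char 'e'): match length 1
  offset=2 (pos 6, char 'a'): match length 0
  offset=3 (pos 5, char 'e'): match length 2
  offset=4 (pos 4, char 'e'): match length 1
  offset=5 (pos 3, char 'd'): match length 0
  offset=6 (pos 2, char 'a'): match length 0
  offset=7 (pos 1, char 'a'): match length 0
  offset=8 (pos 0, char 'e'): match length 3
Longest match has length 3 at offset 8.
next_char = character at position 8 + 3 = 11 -> 'e'

Best match: offset=8, length=3 (matching 'eaa' starting at position 0)
LZ77 triple: (8, 3, 'e')


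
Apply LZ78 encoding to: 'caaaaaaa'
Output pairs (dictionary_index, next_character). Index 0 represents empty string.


LZ78 encoding steps:
Dictionary: {0: ''}
Step 1: w='' (idx 0), next='c' -> output (0, 'c'), add 'c' as idx 1
Step 2: w='' (idx 0), next='a' -> output (0, 'a'), add 'a' as idx 2
Step 3: w='a' (idx 2), next='a' -> output (2, 'a'), add 'aa' as idx 3
Step 4: w='aa' (idx 3), next='a' -> output (3, 'a'), add 'aaa' as idx 4
Step 5: w='a' (idx 2), end of input -> output (2, '')


Encoded: [(0, 'c'), (0, 'a'), (2, 'a'), (3, 'a'), (2, '')]


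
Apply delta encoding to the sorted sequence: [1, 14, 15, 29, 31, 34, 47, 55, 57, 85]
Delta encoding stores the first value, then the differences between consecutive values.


First value: 1
Deltas:
  14 - 1 = 13
  15 - 14 = 1
  29 - 15 = 14
  31 - 29 = 2
  34 - 31 = 3
  47 - 34 = 13
  55 - 47 = 8
  57 - 55 = 2
  85 - 57 = 28


Delta encoded: [1, 13, 1, 14, 2, 3, 13, 8, 2, 28]


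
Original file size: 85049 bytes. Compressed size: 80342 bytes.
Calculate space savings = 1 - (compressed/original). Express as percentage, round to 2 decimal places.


ratio = compressed/original = 80342/85049 = 0.944655
savings = 1 - ratio = 1 - 0.944655 = 0.055345
as a percentage: 0.055345 * 100 = 5.53%

Space savings = 1 - 80342/85049 = 5.53%


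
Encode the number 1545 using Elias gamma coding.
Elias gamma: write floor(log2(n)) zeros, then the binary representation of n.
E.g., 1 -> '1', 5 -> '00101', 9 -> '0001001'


num_bits = floor(log2(1545)) + 1 = 11
leading_zeros = num_bits - 1 = 10
binary(1545) = 11000001001

Elias gamma(1545) = '0000000000' + '11000001001' = 000000000011000001001 (21 bits)


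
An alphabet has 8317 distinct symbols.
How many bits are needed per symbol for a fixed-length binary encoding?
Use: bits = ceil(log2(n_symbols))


log2(8317) = 13.0218
Bracket: 2^13 = 8192 < 8317 <= 2^14 = 16384
So ceil(log2(8317)) = 14

bits = ceil(log2(8317)) = ceil(13.0218) = 14 bits


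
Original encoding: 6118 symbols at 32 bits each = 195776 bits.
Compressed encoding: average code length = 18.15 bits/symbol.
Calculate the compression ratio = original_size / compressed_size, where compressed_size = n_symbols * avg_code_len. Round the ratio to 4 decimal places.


original_size = n_symbols * orig_bits = 6118 * 32 = 195776 bits
compressed_size = n_symbols * avg_code_len = 6118 * 18.15 = 111041.7 bits
ratio = original_size / compressed_size = 195776 / 111041.7 = 1.7631

Compression ratio = 1.7631


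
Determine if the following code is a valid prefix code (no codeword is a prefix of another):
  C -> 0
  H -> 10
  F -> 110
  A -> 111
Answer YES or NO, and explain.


Checking each pair (does one codeword prefix another?):
  C='0' vs H='10': no prefix
  C='0' vs F='110': no prefix
  C='0' vs A='111': no prefix
  H='10' vs C='0': no prefix
  H='10' vs F='110': no prefix
  H='10' vs A='111': no prefix
  F='110' vs C='0': no prefix
  F='110' vs H='10': no prefix
  F='110' vs A='111': no prefix
  A='111' vs C='0': no prefix
  A='111' vs H='10': no prefix
  A='111' vs F='110': no prefix
No violation found over all pairs.

YES -- this is a valid prefix code. No codeword is a prefix of any other codeword.


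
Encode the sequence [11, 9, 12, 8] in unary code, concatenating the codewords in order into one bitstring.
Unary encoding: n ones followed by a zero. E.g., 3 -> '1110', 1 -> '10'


Encode each number as n ones followed by a terminating 0:
  11 -> 111111111110 (12 bits)
  9 -> 1111111110 (10 bits)
  12 -> 1111111111110 (13 bits)
  8 -> 111111110 (9 bits)
Total length = 12 + 10 + 13 + 9 = 44 bits.

Unary([11, 9, 12, 8]) = 11111111111011111111101111111111110111111110 (44 bits)


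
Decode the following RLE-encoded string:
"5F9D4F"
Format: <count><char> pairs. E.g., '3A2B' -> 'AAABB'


Expanding each <count><char> pair:
  5F -> 'FFFFF'
  9D -> 'DDDDDDDDD'
  4F -> 'FFFF'

Decoded = FFFFFDDDDDDDDDFFFF


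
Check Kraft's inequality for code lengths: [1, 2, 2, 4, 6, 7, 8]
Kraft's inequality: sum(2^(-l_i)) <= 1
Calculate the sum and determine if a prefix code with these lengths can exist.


Sum = 2^(-1) + 2^(-2) + 2^(-2) + 2^(-4) + 2^(-6) + 2^(-7) + 2^(-8)
    = 0.5 + 0.25 + 0.25 + 0.0625 + 0.015625 + 0.0078125 + 0.00390625
    = 279/256 = 1.08984375
Since 1.08984375 > 1, Kraft's inequality is NOT satisfied.
A prefix code with these lengths CANNOT exist.

Kraft sum = 1.08984375. Not satisfied.


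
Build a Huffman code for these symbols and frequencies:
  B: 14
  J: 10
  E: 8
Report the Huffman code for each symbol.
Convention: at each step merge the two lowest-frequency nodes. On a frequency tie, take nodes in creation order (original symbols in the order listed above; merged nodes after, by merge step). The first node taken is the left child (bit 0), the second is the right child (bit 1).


Huffman tree construction:
Step 1: Merge E(8) + J(10) = 18
Step 2: Merge B(14) + (E+J)(18) = 32
Read each symbol's code off the tree from the root (left child = 0, right child = 1).

Codes:
  B: 0 (length 1)
  J: 11 (length 2)
  E: 10 (length 2)
Average code length: 50/32 = 1.5625 bits/symbol


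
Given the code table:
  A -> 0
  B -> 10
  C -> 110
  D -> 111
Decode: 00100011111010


Decoding:
0 -> A
0 -> A
10 -> B
0 -> A
0 -> A
111 -> D
110 -> C
10 -> B


Result: AABAADCB


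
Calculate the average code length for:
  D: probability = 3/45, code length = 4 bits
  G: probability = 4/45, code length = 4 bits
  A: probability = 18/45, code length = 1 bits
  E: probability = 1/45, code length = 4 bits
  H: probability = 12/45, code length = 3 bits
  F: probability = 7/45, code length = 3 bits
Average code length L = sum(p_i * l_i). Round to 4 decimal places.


Weighted contributions p_i * l_i:
  D: (3/45) * 4 = 12/45
  G: (4/45) * 4 = 16/45
  A: (18/45) * 1 = 18/45
  E: (1/45) * 4 = 4/45
  H: (12/45) * 3 = 36/45
  F: (7/45) * 3 = 21/45
Sum = (12 + 16 + 18 + 4 + 36 + 21)/45 = 107/45

L = 107/45 = 2.3778 bits/symbol


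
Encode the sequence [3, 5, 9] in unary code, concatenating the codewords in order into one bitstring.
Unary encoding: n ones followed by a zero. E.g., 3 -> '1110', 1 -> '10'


Encode each number as n ones followed by a terminating 0:
  3 -> 1110 (4 bits)
  5 -> 111110 (6 bits)
  9 -> 1111111110 (10 bits)
Total length = 4 + 6 + 10 = 20 bits.

Unary([3, 5, 9]) = 11101111101111111110 (20 bits)


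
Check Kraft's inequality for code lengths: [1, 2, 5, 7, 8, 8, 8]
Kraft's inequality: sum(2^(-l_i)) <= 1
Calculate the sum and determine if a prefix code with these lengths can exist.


Sum = 2^(-1) + 2^(-2) + 2^(-5) + 2^(-7) + 2^(-8) + 2^(-8) + 2^(-8)
    = 0.5 + 0.25 + 0.03125 + 0.0078125 + 0.00390625 + 0.00390625 + 0.00390625
    = 205/256 = 0.80078125
Since 0.80078125 <= 1, Kraft's inequality IS satisfied.
A prefix code with these lengths CAN exist.

Kraft sum = 0.80078125. Satisfied.


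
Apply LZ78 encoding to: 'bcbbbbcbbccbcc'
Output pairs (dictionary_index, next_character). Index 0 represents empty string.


LZ78 encoding steps:
Dictionary: {0: ''}
Step 1: w='' (idx 0), next='b' -> output (0, 'b'), add 'b' as idx 1
Step 2: w='' (idx 0), next='c' -> output (0, 'c'), add 'c' as idx 2
Step 3: w='b' (idx 1), next='b' -> output (1, 'b'), add 'bb' as idx 3
Step 4: w='bb' (idx 3), next='c' -> output (3, 'c'), add 'bbc' as idx 4
Step 5: w='bbc' (idx 4), next='c' -> output (4, 'c'), add 'bbcc' as idx 5
Step 6: w='b' (idx 1), next='c' -> output (1, 'c'), add 'bc' as idx 6
Step 7: w='c' (idx 2), end of input -> output (2, '')


Encoded: [(0, 'b'), (0, 'c'), (1, 'b'), (3, 'c'), (4, 'c'), (1, 'c'), (2, '')]


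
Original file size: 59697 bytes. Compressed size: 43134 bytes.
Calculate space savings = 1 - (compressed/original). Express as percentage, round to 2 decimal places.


ratio = compressed/original = 43134/59697 = 0.722549
savings = 1 - ratio = 1 - 0.722549 = 0.277451
as a percentage: 0.277451 * 100 = 27.75%

Space savings = 1 - 43134/59697 = 27.75%


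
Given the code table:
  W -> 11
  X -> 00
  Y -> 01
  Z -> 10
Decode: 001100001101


Decoding:
00 -> X
11 -> W
00 -> X
00 -> X
11 -> W
01 -> Y


Result: XWXXWY


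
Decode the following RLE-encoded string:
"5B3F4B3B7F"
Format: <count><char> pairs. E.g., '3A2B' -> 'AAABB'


Expanding each <count><char> pair:
  5B -> 'BBBBB'
  3F -> 'FFF'
  4B -> 'BBBB'
  3B -> 'BBB'
  7F -> 'FFFFFFF'

Decoded = BBBBBFFFBBBBBBBFFFFFFF


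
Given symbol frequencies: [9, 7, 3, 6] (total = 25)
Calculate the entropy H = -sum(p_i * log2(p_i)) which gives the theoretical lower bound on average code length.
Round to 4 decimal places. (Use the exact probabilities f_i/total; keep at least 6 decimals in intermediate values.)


Per-symbol terms -p_i * log2(p_i) with p_i = f_i/25:
  p = 9/25 = 0.360000: log2(p) = -1.473931, -p*log2(p) = 0.530615
  p = 7/25 = 0.280000: log2(p) = -1.836501, -p*log2(p) = 0.514220
  p = 3/25 = 0.120000: log2(p) = -3.058894, -p*log2(p) = 0.367067
  p = 6/25 = 0.240000: log2(p) = -2.058894, -p*log2(p) = 0.494134
H = 0.530615 + 0.514220 + 0.367067 + 0.494134 = 1.906036

H = 1.906 bits/symbol


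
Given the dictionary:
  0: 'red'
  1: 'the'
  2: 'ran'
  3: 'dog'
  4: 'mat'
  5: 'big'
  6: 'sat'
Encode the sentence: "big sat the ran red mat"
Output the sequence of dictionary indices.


Look up each word in the dictionary:
  'big' -> 5
  'sat' -> 6
  'the' -> 1
  'ran' -> 2
  'red' -> 0
  'mat' -> 4

Encoded: [5, 6, 1, 2, 0, 4]


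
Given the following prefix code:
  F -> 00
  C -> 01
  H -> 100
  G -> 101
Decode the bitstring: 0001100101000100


Decoding step by step:
Bits 00 -> F
Bits 01 -> C
Bits 100 -> H
Bits 101 -> G
Bits 00 -> F
Bits 01 -> C
Bits 00 -> F


Decoded message: FCHGFCF


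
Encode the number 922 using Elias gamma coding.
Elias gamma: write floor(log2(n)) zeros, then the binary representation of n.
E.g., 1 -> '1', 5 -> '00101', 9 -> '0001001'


num_bits = floor(log2(922)) + 1 = 10
leading_zeros = num_bits - 1 = 9
binary(922) = 1110011010

Elias gamma(922) = '000000000' + '1110011010' = 0000000001110011010 (19 bits)


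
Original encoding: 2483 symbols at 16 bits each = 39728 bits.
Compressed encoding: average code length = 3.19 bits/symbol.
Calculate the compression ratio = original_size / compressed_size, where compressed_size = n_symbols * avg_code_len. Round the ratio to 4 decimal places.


original_size = n_symbols * orig_bits = 2483 * 16 = 39728 bits
compressed_size = n_symbols * avg_code_len = 2483 * 3.19 = 7920.77 bits
ratio = original_size / compressed_size = 39728 / 7920.77 = 5.0157

Compression ratio = 5.0157


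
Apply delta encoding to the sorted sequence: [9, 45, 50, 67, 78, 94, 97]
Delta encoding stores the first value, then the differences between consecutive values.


First value: 9
Deltas:
  45 - 9 = 36
  50 - 45 = 5
  67 - 50 = 17
  78 - 67 = 11
  94 - 78 = 16
  97 - 94 = 3


Delta encoded: [9, 36, 5, 17, 11, 16, 3]


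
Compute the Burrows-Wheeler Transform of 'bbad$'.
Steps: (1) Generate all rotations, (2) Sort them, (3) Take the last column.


Rotations (sorted):
  0: $bbad -> last char: d
  1: ad$bb -> last char: b
  2: bad$b -> last char: b
  3: bbad$ -> last char: $
  4: d$bba -> last char: a


BWT = dbb$a


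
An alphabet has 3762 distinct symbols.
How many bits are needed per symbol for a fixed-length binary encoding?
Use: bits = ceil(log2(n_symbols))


log2(3762) = 11.8773
Bracket: 2^11 = 2048 < 3762 <= 2^12 = 4096
So ceil(log2(3762)) = 12

bits = ceil(log2(3762)) = ceil(11.8773) = 12 bits


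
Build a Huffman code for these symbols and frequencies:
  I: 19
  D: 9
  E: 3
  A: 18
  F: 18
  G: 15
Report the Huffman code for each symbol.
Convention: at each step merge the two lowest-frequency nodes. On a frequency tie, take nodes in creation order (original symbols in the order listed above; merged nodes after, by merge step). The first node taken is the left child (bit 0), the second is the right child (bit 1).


Huffman tree construction:
Step 1: Merge E(3) + D(9) = 12
Step 2: Merge (E+D)(12) + G(15) = 27
Step 3: Merge A(18) + F(18) = 36
Step 4: Merge I(19) + ((E+D)+G)(27) = 46
Step 5: Merge (A+F)(36) + (I+((E+D)+G))(46) = 82
Read each symbol's code off the tree from the root (left child = 0, right child = 1).

Codes:
  I: 10 (length 2)
  D: 1101 (length 4)
  E: 1100 (length 4)
  A: 00 (length 2)
  F: 01 (length 2)
  G: 111 (length 3)
Average code length: 203/82 = 2.4756 bits/symbol


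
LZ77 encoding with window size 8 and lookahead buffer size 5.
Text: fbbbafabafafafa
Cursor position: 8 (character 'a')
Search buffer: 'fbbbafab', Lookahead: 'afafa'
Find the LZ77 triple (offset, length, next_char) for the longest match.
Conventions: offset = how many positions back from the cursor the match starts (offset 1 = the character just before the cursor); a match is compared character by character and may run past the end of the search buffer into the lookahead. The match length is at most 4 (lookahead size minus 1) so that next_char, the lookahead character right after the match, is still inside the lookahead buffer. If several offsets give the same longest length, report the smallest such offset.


Try each offset into the search buffer:
  offset=1 (pos 7, char 'b'): match length 0
  offset=2 (pos 6, char 'a'): match length 1
  offset=3 (pos 5, char 'f'): match length 0
  offset=4 (pos 4, char 'a'): match length 3
  offset=5 (pos 3, char 'b'): match length 0
  offset=6 (pos 2, char 'b'): match length 0
  offset=7 (pos 1, char 'b'): match length 0
  offset=8 (pos 0, char 'f'): match length 0
Longest match has length 3 at offset 4.
next_char = character at position 8 + 3 = 11 -> 'f'

Best match: offset=4, length=3 (matching 'afa' starting at position 4)
LZ77 triple: (4, 3, 'f')


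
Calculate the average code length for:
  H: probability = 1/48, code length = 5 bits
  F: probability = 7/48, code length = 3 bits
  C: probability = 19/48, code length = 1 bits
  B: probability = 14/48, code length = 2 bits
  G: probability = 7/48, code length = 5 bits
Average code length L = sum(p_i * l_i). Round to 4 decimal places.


Weighted contributions p_i * l_i:
  H: (1/48) * 5 = 5/48
  F: (7/48) * 3 = 21/48
  C: (19/48) * 1 = 19/48
  B: (14/48) * 2 = 28/48
  G: (7/48) * 5 = 35/48
Sum = (5 + 21 + 19 + 28 + 35)/48 = 108/48

L = 108/48 = 2.2500 bits/symbol


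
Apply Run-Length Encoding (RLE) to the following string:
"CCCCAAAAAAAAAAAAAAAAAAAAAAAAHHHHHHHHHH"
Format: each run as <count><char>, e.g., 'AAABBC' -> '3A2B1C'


Scanning runs left to right:
  i=0: run of 'C' x 4 -> '4C'
  i=4: run of 'A' x 24 -> '24A'
  i=28: run of 'H' x 10 -> '10H'

RLE = 4C24A10H


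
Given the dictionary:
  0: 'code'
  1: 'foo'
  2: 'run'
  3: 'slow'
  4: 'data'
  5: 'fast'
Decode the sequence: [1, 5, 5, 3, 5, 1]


Look up each index in the dictionary:
  1 -> 'foo'
  5 -> 'fast'
  5 -> 'fast'
  3 -> 'slow'
  5 -> 'fast'
  1 -> 'foo'

Decoded: "foo fast fast slow fast foo"


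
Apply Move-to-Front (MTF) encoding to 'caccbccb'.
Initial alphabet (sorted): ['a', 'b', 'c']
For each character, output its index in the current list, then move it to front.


MTF encoding:
'c': index 2 in ['a', 'b', 'c'] -> ['c', 'a', 'b']
'a': index 1 in ['c', 'a', 'b'] -> ['a', 'c', 'b']
'c': index 1 in ['a', 'c', 'b'] -> ['c', 'a', 'b']
'c': index 0 in ['c', 'a', 'b'] -> ['c', 'a', 'b']
'b': index 2 in ['c', 'a', 'b'] -> ['b', 'c', 'a']
'c': index 1 in ['b', 'c', 'a'] -> ['c', 'b', 'a']
'c': index 0 in ['c', 'b', 'a'] -> ['c', 'b', 'a']
'b': index 1 in ['c', 'b', 'a'] -> ['b', 'c', 'a']


Output: [2, 1, 1, 0, 2, 1, 0, 1]


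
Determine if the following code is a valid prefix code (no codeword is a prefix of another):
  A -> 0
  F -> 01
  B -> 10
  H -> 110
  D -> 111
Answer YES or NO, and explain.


Checking each pair (does one codeword prefix another?):
  A='0' vs F='01': prefix -- VIOLATION

NO -- this is NOT a valid prefix code. A (0) is a prefix of F (01).


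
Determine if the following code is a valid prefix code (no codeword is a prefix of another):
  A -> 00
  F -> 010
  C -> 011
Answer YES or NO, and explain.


Checking each pair (does one codeword prefix another?):
  A='00' vs F='010': no prefix
  A='00' vs C='011': no prefix
  F='010' vs A='00': no prefix
  F='010' vs C='011': no prefix
  C='011' vs A='00': no prefix
  C='011' vs F='010': no prefix
No violation found over all pairs.

YES -- this is a valid prefix code. No codeword is a prefix of any other codeword.


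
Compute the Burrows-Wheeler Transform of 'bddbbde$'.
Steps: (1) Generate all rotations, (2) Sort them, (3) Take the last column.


Rotations (sorted):
  0: $bddbbde -> last char: e
  1: bbde$bdd -> last char: d
  2: bddbbde$ -> last char: $
  3: bde$bddb -> last char: b
  4: dbbde$bd -> last char: d
  5: ddbbde$b -> last char: b
  6: de$bddbb -> last char: b
  7: e$bddbbd -> last char: d


BWT = ed$bdbbd


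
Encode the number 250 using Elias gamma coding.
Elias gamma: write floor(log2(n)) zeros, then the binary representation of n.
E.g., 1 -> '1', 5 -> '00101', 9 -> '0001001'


num_bits = floor(log2(250)) + 1 = 8
leading_zeros = num_bits - 1 = 7
binary(250) = 11111010

Elias gamma(250) = '0000000' + '11111010' = 000000011111010 (15 bits)


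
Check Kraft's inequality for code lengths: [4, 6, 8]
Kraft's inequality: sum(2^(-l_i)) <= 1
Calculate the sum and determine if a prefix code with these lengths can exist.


Sum = 2^(-4) + 2^(-6) + 2^(-8)
    = 0.0625 + 0.015625 + 0.00390625
    = 21/256 = 0.08203125
Since 0.08203125 <= 1, Kraft's inequality IS satisfied.
A prefix code with these lengths CAN exist.

Kraft sum = 0.08203125. Satisfied.


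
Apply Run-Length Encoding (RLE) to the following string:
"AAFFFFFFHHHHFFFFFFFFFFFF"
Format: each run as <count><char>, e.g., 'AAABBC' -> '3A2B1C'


Scanning runs left to right:
  i=0: run of 'A' x 2 -> '2A'
  i=2: run of 'F' x 6 -> '6F'
  i=8: run of 'H' x 4 -> '4H'
  i=12: run of 'F' x 12 -> '12F'

RLE = 2A6F4H12F


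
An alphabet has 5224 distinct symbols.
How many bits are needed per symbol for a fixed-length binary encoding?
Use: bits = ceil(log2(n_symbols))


log2(5224) = 12.3509
Bracket: 2^12 = 4096 < 5224 <= 2^13 = 8192
So ceil(log2(5224)) = 13

bits = ceil(log2(5224)) = ceil(12.3509) = 13 bits


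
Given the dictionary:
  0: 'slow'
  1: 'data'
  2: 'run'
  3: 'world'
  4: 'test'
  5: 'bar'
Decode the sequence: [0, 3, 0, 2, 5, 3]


Look up each index in the dictionary:
  0 -> 'slow'
  3 -> 'world'
  0 -> 'slow'
  2 -> 'run'
  5 -> 'bar'
  3 -> 'world'

Decoded: "slow world slow run bar world"


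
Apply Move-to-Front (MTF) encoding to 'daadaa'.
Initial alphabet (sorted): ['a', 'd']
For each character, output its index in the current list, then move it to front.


MTF encoding:
'd': index 1 in ['a', 'd'] -> ['d', 'a']
'a': index 1 in ['d', 'a'] -> ['a', 'd']
'a': index 0 in ['a', 'd'] -> ['a', 'd']
'd': index 1 in ['a', 'd'] -> ['d', 'a']
'a': index 1 in ['d', 'a'] -> ['a', 'd']
'a': index 0 in ['a', 'd'] -> ['a', 'd']


Output: [1, 1, 0, 1, 1, 0]
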